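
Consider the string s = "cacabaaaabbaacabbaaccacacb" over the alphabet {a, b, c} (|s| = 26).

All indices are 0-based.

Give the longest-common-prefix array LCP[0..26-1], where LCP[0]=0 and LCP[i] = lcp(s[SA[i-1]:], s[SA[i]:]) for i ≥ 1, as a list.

[0, 3, 2, 2, 3, 1, 2, 6, 1, 4, 3, 2, 2, 0, 1, 3, 4, 1, 5, 0, 3, 2, 4, 3, 1, 1]

rank→(start, suffix):
  0 → (5, 'aaaabbaacabbaaccacacb')
  1 → (6, 'aaabbaacabbaaccacacb')
  2 → (7, 'aabbaacabbaaccacacb')
  3 → (11, 'aacabbaaccacacb')
  4 → (17, 'aaccacacb')
  5 → (3, 'abaaaabbaacabbaaccacacb')
  6 → (8, 'abbaacabbaaccacacb')
  7 → (14, 'abbaaccacacb')
  8 → (1, 'acabaaaabbaacabbaaccacacb')
  9 → (12, 'acabbaaccacacb')
  10 → (21, 'acacb')
  11 → (23, 'acb')
  12 → (18, 'accacacb')
  13 → (25, 'b')
  14 → (4, 'baaaabbaacabbaaccacacb')
  15 → (10, 'baacabbaaccacacb')
  16 → (16, 'baaccacacb')
  17 → (9, 'bbaacabbaaccacacb')
  18 → (15, 'bbaaccacacb')
  19 → (2, 'cabaaaabbaacabbaaccacacb')
  20 → (13, 'cabbaaccacacb')
  21 → (0, 'cacabaaaabbaacabbaaccacacb')
  22 → (20, 'cacacb')
  23 → (22, 'cacb')
  24 → (24, 'cb')
  25 → (19, 'ccacacb')

SA = [5, 6, 7, 11, 17, 3, 8, 14, 1, 12, 21, 23, 18, 25, 4, 10, 16, 9, 15, 2, 13, 0, 20, 22, 24, 19]
i: (SA[i-1],SA[i]) lcp shared
  1: (5,6) 3 'aaa'
  2: (6,7) 2 'aa'
  3: (7,11) 2 'aa'
  4: (11,17) 3 'aac'
  5: (17,3) 1 'a'
  6: (3,8) 2 'ab'
  7: (8,14) 6 'abbaac'
  8: (14,1) 1 'a'
  9: (1,12) 4 'acab'
  10: (12,21) 3 'aca'
  11: (21,23) 2 'ac'
  12: (23,18) 2 'ac'
  13: (18,25) 0 ''
  14: (25,4) 1 'b'
  15: (4,10) 3 'baa'
  16: (10,16) 4 'baac'
  17: (16,9) 1 'b'
  18: (9,15) 5 'bbaac'
  19: (15,2) 0 ''
  20: (2,13) 3 'cab'
  21: (13,0) 2 'ca'
  22: (0,20) 4 'caca'
  23: (20,22) 3 'cac'
  24: (22,24) 1 'c'
  25: (24,19) 1 'c'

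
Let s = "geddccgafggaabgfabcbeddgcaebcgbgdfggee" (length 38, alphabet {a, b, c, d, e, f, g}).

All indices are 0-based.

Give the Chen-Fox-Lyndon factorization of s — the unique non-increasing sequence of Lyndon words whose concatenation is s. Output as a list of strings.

["g", "e", "d", "d", "ccg", "afgg", "aabgfabcbeddgcaebcgbgdfggee"]

emit factor 1: 'g' (i=0, period=1)
emit factor 2: 'e' (i=1, period=1)
emit factor 3: 'd' (i=2, period=1)
emit factor 4: 'd' (i=3, period=1)
emit factor 5: 'ccg' (i=4, period=3)
emit factor 6: 'afgg' (i=7, period=4)
emit factor 7: 'aabgfabcbeddgcaebcgbgdfggee' (i=11, period=27)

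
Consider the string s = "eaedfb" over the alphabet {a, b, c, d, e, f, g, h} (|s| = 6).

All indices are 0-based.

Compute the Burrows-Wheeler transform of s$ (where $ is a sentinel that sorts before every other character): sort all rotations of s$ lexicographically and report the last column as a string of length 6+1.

befe$ad

rank  rotation last
    0  $eaedfb  b
    1  aedfb$e  e
    2  b$eaedf  f
    3  dfb$eae  e
    4  eaedfb$  $
    5  edfb$ea  a
    6  fb$eaed  d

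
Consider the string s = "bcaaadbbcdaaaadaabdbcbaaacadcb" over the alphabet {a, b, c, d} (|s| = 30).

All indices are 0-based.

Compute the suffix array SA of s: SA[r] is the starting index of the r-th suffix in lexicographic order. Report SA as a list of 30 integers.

[10, 22, 11, 2, 15, 23, 12, 3, 16, 24, 13, 4, 26, 29, 21, 6, 0, 19, 7, 17, 1, 25, 28, 20, 8, 9, 14, 5, 18, 27]

sorted suffixes:
  #0 SA[0]=10  'aaaadaabdbcbaaacadcb'
  #1 SA[1]=22  'aaacadcb'
  #2 SA[2]=11  'aaadaabdbcbaaacadcb'
  #3 SA[3]=2  'aaadbbcdaaaadaabdbcbaaacadcb'
  #4 SA[4]=15  'aabdbcbaaacadcb'
  #5 SA[5]=23  'aacadcb'
  #6 SA[6]=12  'aadaabdbcbaaacadcb'
  #7 SA[7]=3  'aadbbcdaaaadaabdbcbaaacadcb'
  #8 SA[8]=16  'abdbcbaaacadcb'
  #9 SA[9]=24  'acadcb'
  #10 SA[10]=13  'adaabdbcbaaacadcb'
  #11 SA[11]=4  'adbbcdaaaadaabdbcbaaacadcb'
  #12 SA[12]=26  'adcb'
  #13 SA[13]=29  'b'
  #14 SA[14]=21  'baaacadcb'
  #15 SA[15]=6  'bbcdaaaadaabdbcbaaacadcb'
  #16 SA[16]=0  'bcaaadbbcdaaaadaabdbcbaaacadcb'
  #17 SA[17]=19  'bcbaaacadcb'
  #18 SA[18]=7  'bcdaaaadaabdbcbaaacadcb'
  #19 SA[19]=17  'bdbcbaaacadcb'
  #20 SA[20]=1  'caaadbbcdaaaadaabdbcbaaacadcb'
  #21 SA[21]=25  'cadcb'
  #22 SA[22]=28  'cb'
  #23 SA[23]=20  'cbaaacadcb'
  #24 SA[24]=8  'cdaaaadaabdbcbaaacadcb'
  #25 SA[25]=9  'daaaadaabdbcbaaacadcb'
  #26 SA[26]=14  'daabdbcbaaacadcb'
  #27 SA[27]=5  'dbbcdaaaadaabdbcbaaacadcb'
  #28 SA[28]=18  'dbcbaaacadcb'
  #29 SA[29]=27  'dcb'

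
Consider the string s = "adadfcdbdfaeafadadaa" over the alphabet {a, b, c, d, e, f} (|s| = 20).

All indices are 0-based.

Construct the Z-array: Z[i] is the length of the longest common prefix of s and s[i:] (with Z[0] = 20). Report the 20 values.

Z[0]=20
i=1: i≥r, start 0; Z[1]=0
i=2: i≥r, start 0; Z[2]=2 extend→box=[2,4)
i=3: min(r-i=1, Z[1]=0)=0; Z[3]=0
i=4: i≥r, start 0; Z[4]=0
i=5: i≥r, start 0; Z[5]=0
i=6: i≥r, start 0; Z[6]=0
i=7: i≥r, start 0; Z[7]=0
i=8: i≥r, start 0; Z[8]=0
i=9: i≥r, start 0; Z[9]=0
i=10: i≥r, start 0; Z[10]=1 extend→box=[10,11)
i=11: i≥r, start 0; Z[11]=0
i=12: i≥r, start 0; Z[12]=1 extend→box=[12,13)
i=13: i≥r, start 0; Z[13]=0
i=14: i≥r, start 0; Z[14]=4 extend→box=[14,18)
i=15: min(r-i=3, Z[1]=0)=0; Z[15]=0
i=16: min(r-i=2, Z[2]=2)=2; Z[16]=3 extend→box=[16,19)
i=17: min(r-i=2, Z[1]=0)=0; Z[17]=0
i=18: min(r-i=1, Z[2]=2)=1; Z[18]=1
i=19: i≥r, start 0; Z[19]=1 extend→box=[19,20)

[20, 0, 2, 0, 0, 0, 0, 0, 0, 0, 1, 0, 1, 0, 4, 0, 3, 0, 1, 1]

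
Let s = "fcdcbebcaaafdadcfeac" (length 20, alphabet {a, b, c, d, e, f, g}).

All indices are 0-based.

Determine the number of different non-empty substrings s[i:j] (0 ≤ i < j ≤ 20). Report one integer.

194

rank→(start, suffix):
  0 → (8, 'aaafdadcfeac')
  1 → (9, 'aafdadcfeac')
  2 → (18, 'ac')
  3 → (13, 'adcfeac')
  4 → (10, 'afdadcfeac')
  5 → (6, 'bcaaafdadcfeac')
  6 → (4, 'bebcaaafdadcfeac')
  7 → (19, 'c')
  8 → (7, 'caaafdadcfeac')
  9 → (3, 'cbebcaaafdadcfeac')
  10 → (1, 'cdcbebcaaafdadcfeac')
  11 → (15, 'cfeac')
  12 → (12, 'dadcfeac')
  13 → (2, 'dcbebcaaafdadcfeac')
  14 → (14, 'dcfeac')
  15 → (17, 'eac')
  16 → (5, 'ebcaaafdadcfeac')
  17 → (0, 'fcdcbebcaaafdadcfeac')
  18 → (11, 'fdadcfeac')
  19 → (16, 'feac')

SA = [8, 9, 18, 13, 10, 6, 4, 19, 7, 3, 1, 15, 12, 2, 14, 17, 5, 0, 11, 16]
[i] adj suffixes → lcp
  [1] 8/9 → 2 ('aa')
  [2] 9/18 → 1 ('a')
  [3] 18/13 → 1 ('a')
  [4] 13/10 → 1 ('a')
  [5] 10/6 → 0 ('')
  [6] 6/4 → 1 ('b')
  [7] 4/19 → 0 ('')
  [8] 19/7 → 1 ('c')
  [9] 7/3 → 1 ('c')
  [10] 3/1 → 1 ('c')
  [11] 1/15 → 1 ('c')
  [12] 15/12 → 0 ('')
  [13] 12/2 → 1 ('d')
  [14] 2/14 → 2 ('dc')
  [15] 14/17 → 0 ('')
  [16] 17/5 → 1 ('e')
  [17] 5/0 → 0 ('')
  [18] 0/11 → 1 ('f')
  [19] 11/16 → 1 ('f')

n(n+1)/2 = 20·21/2 = 210
Σ LCP = 0 + 2 + 1 + 1 + 1 + 0 + 1 + 0 + 1 + 1 + 1 + 1 + 0 + 1 + 2 + 0 + 1 + 0 + 1 + 1 = 16
distinct = 210 − 16 = 194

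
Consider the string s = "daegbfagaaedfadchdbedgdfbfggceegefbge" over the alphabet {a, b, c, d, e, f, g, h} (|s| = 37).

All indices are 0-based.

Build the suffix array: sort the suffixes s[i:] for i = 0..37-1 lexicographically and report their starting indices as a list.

rank→(start, suffix):
  0 → (8, 'aaedfadchdbedgdfbfggceegefbge')
  1 → (13, 'adchdbedgdfbfggceegefbge')
  2 → (9, 'aedfadchdbedgdfbfggceegefbge')
  3 → (1, 'aegbfagaaedfadchdbedgdfbfggceegefbge')
  4 → (6, 'agaaedfadchdbedgdfbfggceegefbge')
  5 → (18, 'bedgdfbfggceegefbge')
  6 → (4, 'bfagaaedfadchdbedgdfbfggceegefbge')
  7 → (24, 'bfggceegefbge')
  8 → (34, 'bge')
  9 → (28, 'ceegefbge')
  10 → (15, 'chdbedgdfbfggceegefbge')
  11 → (0, 'daegbfagaaedfadchdbedgdfbfggceegefbge')
  12 → (17, 'dbedgdfbfggceegefbge')
  13 → (14, 'dchdbedgdfbfggceegefbge')
  14 → (11, 'dfadchdbedgdfbfggceegefbge')
  15 → (22, 'dfbfggceegefbge')
  16 → (20, 'dgdfbfggceegefbge')
  17 → (36, 'e')
  18 → (10, 'edfadchdbedgdfbfggceegefbge')
  19 → (19, 'edgdfbfggceegefbge')
  20 → (29, 'eegefbge')
  21 → (32, 'efbge')
  22 → (2, 'egbfagaaedfadchdbedgdfbfggceegefbge')
  23 → (30, 'egefbge')
  24 → (12, 'fadchdbedgdfbfggceegefbge')
  25 → (5, 'fagaaedfadchdbedgdfbfggceegefbge')
  26 → (23, 'fbfggceegefbge')
  27 → (33, 'fbge')
  28 → (25, 'fggceegefbge')
  29 → (7, 'gaaedfadchdbedgdfbfggceegefbge')
  30 → (3, 'gbfagaaedfadchdbedgdfbfggceegefbge')
  31 → (27, 'gceegefbge')
  32 → (21, 'gdfbfggceegefbge')
  33 → (35, 'ge')
  34 → (31, 'gefbge')
  35 → (26, 'ggceegefbge')
  36 → (16, 'hdbedgdfbfggceegefbge')

[8, 13, 9, 1, 6, 18, 4, 24, 34, 28, 15, 0, 17, 14, 11, 22, 20, 36, 10, 19, 29, 32, 2, 30, 12, 5, 23, 33, 25, 7, 3, 27, 21, 35, 31, 26, 16]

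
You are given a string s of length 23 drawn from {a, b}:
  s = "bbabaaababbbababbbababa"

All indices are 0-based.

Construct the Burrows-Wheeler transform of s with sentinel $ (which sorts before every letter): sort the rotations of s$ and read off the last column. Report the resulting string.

rank  rotation                  last
    0  $bbabaaababbbababbbababa  a
    1  a$bbabaaababbbababbbabab  b
    2  aaababbbababbbababa$bbab  b
    3  aababbbababbbababa$bbaba  a
    4  aba$bbabaaababbbababbbab  b
    5  abaaababbbababbbababa$bb  b
    6  ababa$bbabaaababbbababbb  b
    7  ababbbababa$bbabaaababbb  b
    8  ababbbababbbababa$bbabaa  a
    9  abbbababa$bbabaaababbbab  b
   10  abbbababbbababa$bbabaaab  b
   11  ba$bbabaaababbbababbbaba  a
   12  baaababbbababbbababa$bba  a
   13  baba$bbabaaababbbababbba  a
   14  babaaababbbababbbababa$b  b
   15  bababa$bbabaaababbbababb  b
   16  bababbbababa$bbabaaababb  b
   17  babbbababa$bbabaaababbba  a
   18  babbbababbbababa$bbabaaa  a
   19  bbabaaababbbababbbababa$  $
   20  bbababa$bbabaaababbbabab  b
   21  bbababbbababa$bbabaaabab  b
   22  bbbababa$bbabaaababbbaba  a
   23  bbbababbbababa$bbabaaaba  a

abbabbbbabbaaabbbaa$bbaa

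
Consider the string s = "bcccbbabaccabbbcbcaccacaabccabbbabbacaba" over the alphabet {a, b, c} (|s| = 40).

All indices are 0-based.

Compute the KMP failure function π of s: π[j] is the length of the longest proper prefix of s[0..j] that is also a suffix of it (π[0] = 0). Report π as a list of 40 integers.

[0, 0, 0, 0, 1, 1, 0, 1, 0, 0, 0, 0, 1, 1, 1, 2, 1, 2, 0, 0, 0, 0, 0, 0, 0, 1, 2, 3, 0, 1, 1, 1, 0, 1, 1, 0, 0, 0, 1, 0]

π[0] = 0
j=1 s[j]='c': π[1]=0 (border '')
j=2 s[j]='c': π[2]=0 (border '')
j=3 s[j]='c': π[3]=0 (border '')
j=4 s[j]='b': π[4]=1 (border 'b')
j=5 s[j]='b': k: 1→0; π[5]=1 (border 'b')
j=6 s[j]='a': k: 1→0; π[6]=0 (border '')
j=7 s[j]='b': π[7]=1 (border 'b')
j=8 s[j]='a': k: 1→0; π[8]=0 (border '')
j=9 s[j]='c': π[9]=0 (border '')
j=10 s[j]='c': π[10]=0 (border '')
j=11 s[j]='a': π[11]=0 (border '')
j=12 s[j]='b': π[12]=1 (border 'b')
j=13 s[j]='b': k: 1→0; π[13]=1 (border 'b')
j=14 s[j]='b': k: 1→0; π[14]=1 (border 'b')
j=15 s[j]='c': π[15]=2 (border 'bc')
j=16 s[j]='b': k: 2→0; π[16]=1 (border 'b')
j=17 s[j]='c': π[17]=2 (border 'bc')
j=18 s[j]='a': k: 2→0; π[18]=0 (border '')
j=19 s[j]='c': π[19]=0 (border '')
j=20 s[j]='c': π[20]=0 (border '')
j=21 s[j]='a': π[21]=0 (border '')
j=22 s[j]='c': π[22]=0 (border '')
j=23 s[j]='a': π[23]=0 (border '')
j=24 s[j]='a': π[24]=0 (border '')
j=25 s[j]='b': π[25]=1 (border 'b')
j=26 s[j]='c': π[26]=2 (border 'bc')
j=27 s[j]='c': π[27]=3 (border 'bcc')
j=28 s[j]='a': k: 3→0; π[28]=0 (border '')
j=29 s[j]='b': π[29]=1 (border 'b')
j=30 s[j]='b': k: 1→0; π[30]=1 (border 'b')
j=31 s[j]='b': k: 1→0; π[31]=1 (border 'b')
j=32 s[j]='a': k: 1→0; π[32]=0 (border '')
j=33 s[j]='b': π[33]=1 (border 'b')
j=34 s[j]='b': k: 1→0; π[34]=1 (border 'b')
j=35 s[j]='a': k: 1→0; π[35]=0 (border '')
j=36 s[j]='c': π[36]=0 (border '')
j=37 s[j]='a': π[37]=0 (border '')
j=38 s[j]='b': π[38]=1 (border 'b')
j=39 s[j]='a': k: 1→0; π[39]=0 (border '')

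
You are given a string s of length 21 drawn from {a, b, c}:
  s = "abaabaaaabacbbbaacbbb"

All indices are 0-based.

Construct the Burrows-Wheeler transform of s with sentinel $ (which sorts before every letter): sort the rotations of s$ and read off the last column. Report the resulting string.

rank  rotation                last
    0  $abaabaaaabacbbbaacbbb  b
    1  aaaabacbbbaacbbb$abaab  b
    2  aaabacbbbaacbbb$abaaba  a
    3  aabaaaabacbbbaacbbb$ab  b
    4  aabacbbbaacbbb$abaabaa  a
    5  aacbbb$abaabaaaabacbbb  b
    6  abaaaabacbbbaacbbb$aba  a
    7  abaabaaaabacbbbaacbbb$  $
    8  abacbbbaacbbb$abaabaaa  a
    9  acbbb$abaabaaaabacbbba  a
   10  acbbbaacbbb$abaabaaaab  b
   11  b$abaabaaaabacbbbaacbb  b
   12  baaaabacbbbaacbbb$abaa  a
   13  baabaaaabacbbbaacbbb$a  a
   14  baacbbb$abaabaaaabacbb  b
   15  bacbbbaacbbb$abaabaaaa  a
   16  bb$abaabaaaabacbbbaacb  b
   17  bbaacbbb$abaabaaaabacb  b
   18  bbb$abaabaaaabacbbbaac  c
   19  bbbaacbbb$abaabaaaabac  c
   20  cbbb$abaabaaaabacbbbaa  a
   21  cbbbaacbbb$abaabaaaaba  a

bbababa$aabbaababbccaa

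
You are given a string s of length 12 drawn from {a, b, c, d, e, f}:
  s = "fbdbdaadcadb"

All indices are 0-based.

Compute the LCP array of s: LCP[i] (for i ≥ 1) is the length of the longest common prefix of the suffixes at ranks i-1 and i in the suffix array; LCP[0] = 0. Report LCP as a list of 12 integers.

[0, 1, 2, 0, 1, 2, 0, 0, 1, 2, 1, 0]

rank | idx | suffix
   0 |   5 | aadcadb
   1 |   9 | adb
   2 |   6 | adcadb
   3 |  11 | b
   4 |   3 | bdaadcadb
   5 |   1 | bdbdaadcadb
   6 |   8 | cadb
   7 |   4 | daadcadb
   8 |  10 | db
   9 |   2 | dbdaadcadb
  10 |   7 | dcadb
  11 |   0 | fbdbdaadcadb

SA = [5, 9, 6, 11, 3, 1, 8, 4, 10, 2, 7, 0]
[i] adj suffixes → lcp
  [1] 5/9 → 1 ('a')
  [2] 9/6 → 2 ('ad')
  [3] 6/11 → 0 ('')
  [4] 11/3 → 1 ('b')
  [5] 3/1 → 2 ('bd')
  [6] 1/8 → 0 ('')
  [7] 8/4 → 0 ('')
  [8] 4/10 → 1 ('d')
  [9] 10/2 → 2 ('db')
  [10] 2/7 → 1 ('d')
  [11] 7/0 → 0 ('')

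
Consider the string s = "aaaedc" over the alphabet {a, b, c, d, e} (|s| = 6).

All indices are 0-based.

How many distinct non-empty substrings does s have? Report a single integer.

rank→(start, suffix):
  0 → (0, 'aaaedc')
  1 → (1, 'aaedc')
  2 → (2, 'aedc')
  3 → (5, 'c')
  4 → (4, 'dc')
  5 → (3, 'edc')

SA = [0, 1, 2, 5, 4, 3]
[i] adj suffixes → lcp
  [1] 0/1 → 2 ('aa')
  [2] 1/2 → 1 ('a')
  [3] 2/5 → 0 ('')
  [4] 5/4 → 0 ('')
  [5] 4/3 → 0 ('')

n(n+1)/2 = 6·7/2 = 21
Σ LCP = 0 + 2 + 1 + 0 + 0 + 0 = 3
distinct = 21 − 3 = 18

18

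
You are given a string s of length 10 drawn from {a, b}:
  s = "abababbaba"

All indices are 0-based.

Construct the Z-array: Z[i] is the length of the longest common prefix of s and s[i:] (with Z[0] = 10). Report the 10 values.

Z[0]=10
i=1: fresh scan; Z[1]=0
i=2: fresh scan; Z[2]=4 grow→box=[2,6)
i=3: min(r-i=3, Z[1]=0)=0; Z[3]=0
i=4: min(r-i=2, Z[2]=4)=2; Z[4]=2
i=5: min(r-i=1, Z[3]=0)=0; Z[5]=0
i=6: fresh scan; Z[6]=0
i=7: fresh scan; Z[7]=3 grow→box=[7,10)
i=8: min(r-i=2, Z[1]=0)=0; Z[8]=0
i=9: min(r-i=1, Z[2]=4)=1; Z[9]=1

[10, 0, 4, 0, 2, 0, 0, 3, 0, 1]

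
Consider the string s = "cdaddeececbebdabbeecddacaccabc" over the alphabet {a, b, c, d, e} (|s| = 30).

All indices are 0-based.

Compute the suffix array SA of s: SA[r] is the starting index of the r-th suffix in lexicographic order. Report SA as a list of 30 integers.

rank→(start, suffix):
  0 → (14, 'abbeecddacaccabc')
  1 → (27, 'abc')
  2 → (22, 'acaccabc')
  3 → (24, 'accabc')
  4 → (2, 'addeececbebdabbeecddacaccabc')
  5 → (15, 'bbeecddacaccabc')
  6 → (28, 'bc')
  7 → (12, 'bdabbeecddacaccabc')
  8 → (10, 'bebdabbeecddacaccabc')
  9 → (16, 'beecddacaccabc')
  10 → (29, 'c')
  11 → (26, 'cabc')
  12 → (23, 'caccabc')
  13 → (9, 'cbebdabbeecddacaccabc')
  14 → (25, 'ccabc')
  15 → (0, 'cdaddeececbebdabbeecddacaccabc')
  16 → (19, 'cddacaccabc')
  17 → (7, 'cecbebdabbeecddacaccabc')
  18 → (13, 'dabbeecddacaccabc')
  19 → (21, 'dacaccabc')
  20 → (1, 'daddeececbebdabbeecddacaccabc')
  21 → (20, 'ddacaccabc')
  22 → (3, 'ddeececbebdabbeecddacaccabc')
  23 → (4, 'deececbebdabbeecddacaccabc')
  24 → (11, 'ebdabbeecddacaccabc')
  25 → (8, 'ecbebdabbeecddacaccabc')
  26 → (18, 'ecddacaccabc')
  27 → (6, 'ececbebdabbeecddacaccabc')
  28 → (17, 'eecddacaccabc')
  29 → (5, 'eececbebdabbeecddacaccabc')

[14, 27, 22, 24, 2, 15, 28, 12, 10, 16, 29, 26, 23, 9, 25, 0, 19, 7, 13, 21, 1, 20, 3, 4, 11, 8, 18, 6, 17, 5]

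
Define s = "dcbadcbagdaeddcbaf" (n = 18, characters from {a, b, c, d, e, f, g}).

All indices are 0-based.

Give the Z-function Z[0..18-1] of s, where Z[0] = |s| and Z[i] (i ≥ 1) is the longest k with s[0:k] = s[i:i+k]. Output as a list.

[18, 0, 0, 0, 4, 0, 0, 0, 0, 1, 0, 0, 1, 4, 0, 0, 0, 0]

Z[0]=18
i=1: i≥r, start 0; Z[1]=0
i=2: i≥r, start 0; Z[2]=0
i=3: i≥r, start 0; Z[3]=0
i=4: i≥r, start 0; Z[4]=4 scan→box=[4,8)
i=5: min(r-i=3, Z[1]=0)=0; Z[5]=0
i=6: min(r-i=2, Z[2]=0)=0; Z[6]=0
i=7: min(r-i=1, Z[3]=0)=0; Z[7]=0
i=8: i≥r, start 0; Z[8]=0
i=9: i≥r, start 0; Z[9]=1 scan→box=[9,10)
i=10: i≥r, start 0; Z[10]=0
i=11: i≥r, start 0; Z[11]=0
i=12: i≥r, start 0; Z[12]=1 scan→box=[12,13)
i=13: i≥r, start 0; Z[13]=4 scan→box=[13,17)
i=14: min(r-i=3, Z[1]=0)=0; Z[14]=0
i=15: min(r-i=2, Z[2]=0)=0; Z[15]=0
i=16: min(r-i=1, Z[3]=0)=0; Z[16]=0
i=17: i≥r, start 0; Z[17]=0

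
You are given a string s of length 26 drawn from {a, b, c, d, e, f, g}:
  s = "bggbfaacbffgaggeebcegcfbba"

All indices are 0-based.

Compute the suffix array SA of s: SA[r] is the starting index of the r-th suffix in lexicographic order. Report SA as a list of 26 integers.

rank→(start, suffix):
  0 → (25, 'a')
  1 → (5, 'aacbffgaggeebcegcfbba')
  2 → (6, 'acbffgaggeebcegcfbba')
  3 → (12, 'aggeebcegcfbba')
  4 → (24, 'ba')
  5 → (23, 'bba')
  6 → (17, 'bcegcfbba')
  7 → (3, 'bfaacbffgaggeebcegcfbba')
  8 → (8, 'bffgaggeebcegcfbba')
  9 → (0, 'bggbfaacbffgaggeebcegcfbba')
  10 → (7, 'cbffgaggeebcegcfbba')
  11 → (18, 'cegcfbba')
  12 → (21, 'cfbba')
  13 → (16, 'ebcegcfbba')
  14 → (15, 'eebcegcfbba')
  15 → (19, 'egcfbba')
  16 → (4, 'faacbffgaggeebcegcfbba')
  17 → (22, 'fbba')
  18 → (9, 'ffgaggeebcegcfbba')
  19 → (10, 'fgaggeebcegcfbba')
  20 → (11, 'gaggeebcegcfbba')
  21 → (2, 'gbfaacbffgaggeebcegcfbba')
  22 → (20, 'gcfbba')
  23 → (14, 'geebcegcfbba')
  24 → (1, 'ggbfaacbffgaggeebcegcfbba')
  25 → (13, 'ggeebcegcfbba')

[25, 5, 6, 12, 24, 23, 17, 3, 8, 0, 7, 18, 21, 16, 15, 19, 4, 22, 9, 10, 11, 2, 20, 14, 1, 13]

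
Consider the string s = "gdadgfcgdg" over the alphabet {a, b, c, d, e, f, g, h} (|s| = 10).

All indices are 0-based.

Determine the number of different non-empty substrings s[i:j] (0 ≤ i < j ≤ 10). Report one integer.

48

sorted suffixes:
  #0 SA[0]=2  'adgfcgdg'
  #1 SA[1]=6  'cgdg'
  #2 SA[2]=1  'dadgfcgdg'
  #3 SA[3]=8  'dg'
  #4 SA[4]=3  'dgfcgdg'
  #5 SA[5]=5  'fcgdg'
  #6 SA[6]=9  'g'
  #7 SA[7]=0  'gdadgfcgdg'
  #8 SA[8]=7  'gdg'
  #9 SA[9]=4  'gfcgdg'

SA = [2, 6, 1, 8, 3, 5, 9, 0, 7, 4]
i: (SA[i-1],SA[i]) lcp shared
  1: (2,6) 0 ''
  2: (6,1) 0 ''
  3: (1,8) 1 'd'
  4: (8,3) 2 'dg'
  5: (3,5) 0 ''
  6: (5,9) 0 ''
  7: (9,0) 1 'g'
  8: (0,7) 2 'gd'
  9: (7,4) 1 'g'

n(n+1)/2 = 10·11/2 = 55
Σ LCP = 0 + 0 + 0 + 1 + 2 + 0 + 0 + 1 + 2 + 1 = 7
distinct = 55 − 7 = 48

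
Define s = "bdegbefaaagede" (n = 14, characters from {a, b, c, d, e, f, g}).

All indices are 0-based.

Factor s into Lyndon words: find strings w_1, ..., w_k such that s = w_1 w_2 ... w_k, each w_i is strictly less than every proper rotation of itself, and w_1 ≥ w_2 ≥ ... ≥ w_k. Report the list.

emit factor 1: 'bdegbef' (i=0, period=7)
emit factor 2: 'aaagede' (i=7, period=7)

["bdegbef", "aaagede"]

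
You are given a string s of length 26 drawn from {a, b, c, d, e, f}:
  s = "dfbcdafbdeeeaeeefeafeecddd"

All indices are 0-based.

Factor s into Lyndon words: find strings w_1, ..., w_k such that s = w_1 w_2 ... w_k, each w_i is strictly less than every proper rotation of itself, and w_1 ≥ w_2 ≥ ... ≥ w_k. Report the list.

["df", "bcd", "afbdeee", "aeeefeafeecddd"]

emit factor 1: 'df' (i=0, period=2)
emit factor 2: 'bcd' (i=2, period=3)
emit factor 3: 'afbdeee' (i=5, period=7)
emit factor 4: 'aeeefeafeecddd' (i=12, period=14)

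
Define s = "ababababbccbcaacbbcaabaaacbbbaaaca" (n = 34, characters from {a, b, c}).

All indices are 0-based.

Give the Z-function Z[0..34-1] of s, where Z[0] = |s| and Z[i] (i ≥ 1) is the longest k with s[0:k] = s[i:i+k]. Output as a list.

[34, 0, 6, 0, 4, 0, 2, 0, 0, 0, 0, 0, 0, 1, 1, 0, 0, 0, 0, 1, 3, 0, 1, 1, 1, 0, 0, 0, 0, 1, 1, 1, 0, 1]

Z[0]=34
i=1: i≥r, start 0; Z[1]=0
i=2: i≥r, start 0; Z[2]=6 extend→box=[2,8)
i=3: min(r-i=5, Z[1]=0)=0; Z[3]=0
i=4: min(r-i=4, Z[2]=6)=4; Z[4]=4
i=5: min(r-i=3, Z[3]=0)=0; Z[5]=0
i=6: min(r-i=2, Z[4]=4)=2; Z[6]=2
i=7: min(r-i=1, Z[5]=0)=0; Z[7]=0
i=8: i≥r, start 0; Z[8]=0
i=9: i≥r, start 0; Z[9]=0
i=10: i≥r, start 0; Z[10]=0
i=11: i≥r, start 0; Z[11]=0
i=12: i≥r, start 0; Z[12]=0
i=13: i≥r, start 0; Z[13]=1 extend→box=[13,14)
i=14: i≥r, start 0; Z[14]=1 extend→box=[14,15)
i=15: i≥r, start 0; Z[15]=0
i=16: i≥r, start 0; Z[16]=0
i=17: i≥r, start 0; Z[17]=0
i=18: i≥r, start 0; Z[18]=0
i=19: i≥r, start 0; Z[19]=1 extend→box=[19,20)
i=20: i≥r, start 0; Z[20]=3 extend→box=[20,23)
i=21: min(r-i=2, Z[1]=0)=0; Z[21]=0
i=22: min(r-i=1, Z[2]=6)=1; Z[22]=1
i=23: i≥r, start 0; Z[23]=1 extend→box=[23,24)
i=24: i≥r, start 0; Z[24]=1 extend→box=[24,25)
i=25: i≥r, start 0; Z[25]=0
i=26: i≥r, start 0; Z[26]=0
i=27: i≥r, start 0; Z[27]=0
i=28: i≥r, start 0; Z[28]=0
i=29: i≥r, start 0; Z[29]=1 extend→box=[29,30)
i=30: i≥r, start 0; Z[30]=1 extend→box=[30,31)
i=31: i≥r, start 0; Z[31]=1 extend→box=[31,32)
i=32: i≥r, start 0; Z[32]=0
i=33: i≥r, start 0; Z[33]=1 extend→box=[33,34)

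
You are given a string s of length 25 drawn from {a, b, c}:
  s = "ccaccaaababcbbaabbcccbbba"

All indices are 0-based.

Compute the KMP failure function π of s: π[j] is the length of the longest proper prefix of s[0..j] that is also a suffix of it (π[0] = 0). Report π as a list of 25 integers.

π[0] = 0
j=1 s[j]='c': π[1]=1 (border 'c')
j=2 s[j]='a': k: 1→0; π[2]=0 (border '')
j=3 s[j]='c': π[3]=1 (border 'c')
j=4 s[j]='c': π[4]=2 (border 'cc')
j=5 s[j]='a': π[5]=3 (border 'cca')
j=6 s[j]='a': k: 3→0; π[6]=0 (border '')
j=7 s[j]='a': π[7]=0 (border '')
j=8 s[j]='b': π[8]=0 (border '')
j=9 s[j]='a': π[9]=0 (border '')
j=10 s[j]='b': π[10]=0 (border '')
j=11 s[j]='c': π[11]=1 (border 'c')
j=12 s[j]='b': k: 1→0; π[12]=0 (border '')
j=13 s[j]='b': π[13]=0 (border '')
j=14 s[j]='a': π[14]=0 (border '')
j=15 s[j]='a': π[15]=0 (border '')
j=16 s[j]='b': π[16]=0 (border '')
j=17 s[j]='b': π[17]=0 (border '')
j=18 s[j]='c': π[18]=1 (border 'c')
j=19 s[j]='c': π[19]=2 (border 'cc')
j=20 s[j]='c': k: 2→1; π[20]=2 (border 'cc')
j=21 s[j]='b': k: 2→1→0; π[21]=0 (border '')
j=22 s[j]='b': π[22]=0 (border '')
j=23 s[j]='b': π[23]=0 (border '')
j=24 s[j]='a': π[24]=0 (border '')

[0, 1, 0, 1, 2, 3, 0, 0, 0, 0, 0, 1, 0, 0, 0, 0, 0, 0, 1, 2, 2, 0, 0, 0, 0]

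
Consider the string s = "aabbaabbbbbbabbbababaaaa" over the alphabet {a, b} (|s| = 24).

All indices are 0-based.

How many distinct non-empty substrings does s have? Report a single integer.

236

rank→(start, suffix):
  0 → (23, 'a')
  1 → (22, 'aa')
  2 → (21, 'aaa')
  3 → (20, 'aaaa')
  4 → (0, 'aabbaabbbbbbabbbababaaaa')
  5 → (4, 'aabbbbbbabbbababaaaa')
  6 → (18, 'abaaaa')
  7 → (16, 'ababaaaa')
  8 → (1, 'abbaabbbbbbabbbababaaaa')
  9 → (12, 'abbbababaaaa')
  10 → (5, 'abbbbbbabbbababaaaa')
  11 → (19, 'baaaa')
  12 → (3, 'baabbbbbbabbbababaaaa')
  13 → (17, 'babaaaa')
  14 → (15, 'bababaaaa')
  15 → (11, 'babbbababaaaa')
  16 → (2, 'bbaabbbbbbabbbababaaaa')
  17 → (14, 'bbababaaaa')
  18 → (10, 'bbabbbababaaaa')
  19 → (13, 'bbbababaaaa')
  20 → (9, 'bbbabbbababaaaa')
  21 → (8, 'bbbbabbbababaaaa')
  22 → (7, 'bbbbbabbbababaaaa')
  23 → (6, 'bbbbbbabbbababaaaa')

SA = [23, 22, 21, 20, 0, 4, 18, 16, 1, 12, 5, 19, 3, 17, 15, 11, 2, 14, 10, 13, 9, 8, 7, 6]
rank  pair      lcp
   1  s[23:],s[22:]  1  'a'
   2  s[22:],s[21:]  2  'aa'
   3  s[21:],s[20:]  3  'aaa'
   4  s[20:],s[0:]  2  'aa'
   5  s[0:],s[4:]  4  'aabb'
   6  s[4:],s[18:]  1  'a'
   7  s[18:],s[16:]  3  'aba'
   8  s[16:],s[1:]  2  'ab'
   9  s[1:],s[12:]  3  'abb'
  10  s[12:],s[5:]  4  'abbb'
  11  s[5:],s[19:]  0  ''
  12  s[19:],s[3:]  3  'baa'
  13  s[3:],s[17:]  2  'ba'
  14  s[17:],s[15:]  4  'baba'
  15  s[15:],s[11:]  3  'bab'
  16  s[11:],s[2:]  1  'b'
  17  s[2:],s[14:]  3  'bba'
  18  s[14:],s[10:]  4  'bbab'
  19  s[10:],s[13:]  2  'bb'
  20  s[13:],s[9:]  5  'bbbab'
  21  s[9:],s[8:]  3  'bbb'
  22  s[8:],s[7:]  4  'bbbb'
  23  s[7:],s[6:]  5  'bbbbb'

n(n+1)/2 = 24·25/2 = 300
Σ LCP = 0 + 1 + 2 + 3 + 2 + 4 + 1 + 3 + 2 + 3 + 4 + 0 + 3 + 2 + 4 + 3 + 1 + 3 + 4 + 2 + 5 + 3 + 4 + 5 = 64
distinct = 300 − 64 = 236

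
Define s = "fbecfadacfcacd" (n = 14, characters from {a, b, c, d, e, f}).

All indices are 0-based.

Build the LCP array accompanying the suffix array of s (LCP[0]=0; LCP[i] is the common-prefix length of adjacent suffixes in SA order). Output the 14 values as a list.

rank | idx | suffix
   0 |  11 | acd
   1 |   7 | acfcacd
   2 |   5 | adacfcacd
   3 |   1 | becfadacfcacd
   4 |  10 | cacd
   5 |  12 | cd
   6 |   3 | cfadacfcacd
   7 |   8 | cfcacd
   8 |  13 | d
   9 |   6 | dacfcacd
  10 |   2 | ecfadacfcacd
  11 |   4 | fadacfcacd
  12 |   0 | fbecfadacfcacd
  13 |   9 | fcacd

SA = [11, 7, 5, 1, 10, 12, 3, 8, 13, 6, 2, 4, 0, 9]
rank  pair      lcp
   1  s[11:],s[7:]  2  'ac'
   2  s[7:],s[5:]  1  'a'
   3  s[5:],s[1:]  0  ''
   4  s[1:],s[10:]  0  ''
   5  s[10:],s[12:]  1  'c'
   6  s[12:],s[3:]  1  'c'
   7  s[3:],s[8:]  2  'cf'
   8  s[8:],s[13:]  0  ''
   9  s[13:],s[6:]  1  'd'
  10  s[6:],s[2:]  0  ''
  11  s[2:],s[4:]  0  ''
  12  s[4:],s[0:]  1  'f'
  13  s[0:],s[9:]  1  'f'

[0, 2, 1, 0, 0, 1, 1, 2, 0, 1, 0, 0, 1, 1]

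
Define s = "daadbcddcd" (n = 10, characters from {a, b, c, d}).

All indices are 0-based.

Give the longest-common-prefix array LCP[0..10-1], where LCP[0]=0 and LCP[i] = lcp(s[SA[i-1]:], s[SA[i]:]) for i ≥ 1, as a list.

[0, 1, 0, 0, 2, 0, 1, 1, 1, 1]

rank→(start, suffix):
  0 → (1, 'aadbcddcd')
  1 → (2, 'adbcddcd')
  2 → (4, 'bcddcd')
  3 → (8, 'cd')
  4 → (5, 'cddcd')
  5 → (9, 'd')
  6 → (0, 'daadbcddcd')
  7 → (3, 'dbcddcd')
  8 → (7, 'dcd')
  9 → (6, 'ddcd')

SA = [1, 2, 4, 8, 5, 9, 0, 3, 7, 6]
i: (SA[i-1],SA[i]) lcp shared
  1: (1,2) 1 'a'
  2: (2,4) 0 ''
  3: (4,8) 0 ''
  4: (8,5) 2 'cd'
  5: (5,9) 0 ''
  6: (9,0) 1 'd'
  7: (0,3) 1 'd'
  8: (3,7) 1 'd'
  9: (7,6) 1 'd'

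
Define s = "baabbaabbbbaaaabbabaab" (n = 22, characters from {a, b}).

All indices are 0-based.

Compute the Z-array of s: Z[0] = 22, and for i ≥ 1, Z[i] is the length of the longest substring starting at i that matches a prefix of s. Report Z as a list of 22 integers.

Z[0]=22
i=1: i≥r, start 0; Z[1]=0
i=2: i≥r, start 0; Z[2]=0
i=3: i≥r, start 0; Z[3]=1 grow→box=[3,4)
i=4: i≥r, start 0; Z[4]=5 grow→box=[4,9)
i=5: min(r-i=4, Z[1]=0)=0; Z[5]=0
i=6: min(r-i=3, Z[2]=0)=0; Z[6]=0
i=7: min(r-i=2, Z[3]=1)=1; Z[7]=1
i=8: min(r-i=1, Z[4]=5)=1; Z[8]=1
i=9: i≥r, start 0; Z[9]=1 grow→box=[9,10)
i=10: i≥r, start 0; Z[10]=3 grow→box=[10,13)
i=11: min(r-i=2, Z[1]=0)=0; Z[11]=0
i=12: min(r-i=1, Z[2]=0)=0; Z[12]=0
i=13: i≥r, start 0; Z[13]=0
i=14: i≥r, start 0; Z[14]=0
i=15: i≥r, start 0; Z[15]=1 grow→box=[15,16)
i=16: i≥r, start 0; Z[16]=2 grow→box=[16,18)
i=17: min(r-i=1, Z[1]=0)=0; Z[17]=0
i=18: i≥r, start 0; Z[18]=4 grow→box=[18,22)
i=19: min(r-i=3, Z[1]=0)=0; Z[19]=0
i=20: min(r-i=2, Z[2]=0)=0; Z[20]=0
i=21: min(r-i=1, Z[3]=1)=1; Z[21]=1

[22, 0, 0, 1, 5, 0, 0, 1, 1, 1, 3, 0, 0, 0, 0, 1, 2, 0, 4, 0, 0, 1]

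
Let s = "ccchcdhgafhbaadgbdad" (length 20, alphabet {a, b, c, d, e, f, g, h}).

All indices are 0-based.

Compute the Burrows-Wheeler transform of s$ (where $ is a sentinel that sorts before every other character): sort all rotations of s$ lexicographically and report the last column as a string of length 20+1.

dbdaghg$chcabacahdfcd

rank  rotation               last
    0  $ccchcdhgafhbaadgbdad  d
    1  aadgbdad$ccchcdhgafhb  b
    2  ad$ccchcdhgafhbaadgbd  d
    3  adgbdad$ccchcdhgafhba  a
    4  afhbaadgbdad$ccchcdhg  g
    5  baadgbdad$ccchcdhgafh  h
    6  bdad$ccchcdhgafhbaadg  g
    7  ccchcdhgafhbaadgbdad$  $
    8  cchcdhgafhbaadgbdad$c  c
    9  cdhgafhbaadgbdad$ccch  h
   10  chcdhgafhbaadgbdad$cc  c
   11  d$ccchcdhgafhbaadgbda  a
   12  dad$ccchcdhgafhbaadgb  b
   13  dgbdad$ccchcdhgafhbaa  a
   14  dhgafhbaadgbdad$ccchc  c
   15  fhbaadgbdad$ccchcdhga  a
   16  gafhbaadgbdad$ccchcdh  h
   17  gbdad$ccchcdhgafhbaad  d
   18  hbaadgbdad$ccchcdhgaf  f
   19  hcdhgafhbaadgbdad$ccc  c
   20  hgafhbaadgbdad$ccchcd  d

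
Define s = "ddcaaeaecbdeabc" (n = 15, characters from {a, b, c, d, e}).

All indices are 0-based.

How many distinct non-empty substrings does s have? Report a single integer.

108

sorted suffixes:
  #0 SA[0]=3  'aaeaecbdeabc'
  #1 SA[1]=12  'abc'
  #2 SA[2]=4  'aeaecbdeabc'
  #3 SA[3]=6  'aecbdeabc'
  #4 SA[4]=13  'bc'
  #5 SA[5]=9  'bdeabc'
  #6 SA[6]=14  'c'
  #7 SA[7]=2  'caaeaecbdeabc'
  #8 SA[8]=8  'cbdeabc'
  #9 SA[9]=1  'dcaaeaecbdeabc'
  #10 SA[10]=0  'ddcaaeaecbdeabc'
  #11 SA[11]=10  'deabc'
  #12 SA[12]=11  'eabc'
  #13 SA[13]=5  'eaecbdeabc'
  #14 SA[14]=7  'ecbdeabc'

SA = [3, 12, 4, 6, 13, 9, 14, 2, 8, 1, 0, 10, 11, 5, 7]
rank  pair      lcp
   1  s[3:],s[12:]  1  'a'
   2  s[12:],s[4:]  1  'a'
   3  s[4:],s[6:]  2  'ae'
   4  s[6:],s[13:]  0  ''
   5  s[13:],s[9:]  1  'b'
   6  s[9:],s[14:]  0  ''
   7  s[14:],s[2:]  1  'c'
   8  s[2:],s[8:]  1  'c'
   9  s[8:],s[1:]  0  ''
  10  s[1:],s[0:]  1  'd'
  11  s[0:],s[10:]  1  'd'
  12  s[10:],s[11:]  0  ''
  13  s[11:],s[5:]  2  'ea'
  14  s[5:],s[7:]  1  'e'

n(n+1)/2 = 15·16/2 = 120
Σ LCP = 0 + 1 + 1 + 2 + 0 + 1 + 0 + 1 + 1 + 0 + 1 + 1 + 0 + 2 + 1 = 12
distinct = 120 − 12 = 108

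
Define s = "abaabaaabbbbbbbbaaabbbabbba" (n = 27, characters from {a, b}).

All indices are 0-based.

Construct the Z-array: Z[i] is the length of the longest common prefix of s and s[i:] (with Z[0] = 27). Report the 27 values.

[27, 0, 1, 4, 0, 1, 1, 2, 0, 0, 0, 0, 0, 0, 0, 0, 1, 1, 2, 0, 0, 0, 2, 0, 0, 0, 1]

Z[0]=27
i=1: fresh scan; Z[1]=0
i=2: fresh scan; Z[2]=1 scan→box=[2,3)
i=3: fresh scan; Z[3]=4 scan→box=[3,7)
i=4: min(r-i=3, Z[1]=0)=0; Z[4]=0
i=5: min(r-i=2, Z[2]=1)=1; Z[5]=1
i=6: min(r-i=1, Z[3]=4)=1; Z[6]=1
i=7: fresh scan; Z[7]=2 scan→box=[7,9)
i=8: min(r-i=1, Z[1]=0)=0; Z[8]=0
i=9: fresh scan; Z[9]=0
i=10: fresh scan; Z[10]=0
i=11: fresh scan; Z[11]=0
i=12: fresh scan; Z[12]=0
i=13: fresh scan; Z[13]=0
i=14: fresh scan; Z[14]=0
i=15: fresh scan; Z[15]=0
i=16: fresh scan; Z[16]=1 scan→box=[16,17)
i=17: fresh scan; Z[17]=1 scan→box=[17,18)
i=18: fresh scan; Z[18]=2 scan→box=[18,20)
i=19: min(r-i=1, Z[1]=0)=0; Z[19]=0
i=20: fresh scan; Z[20]=0
i=21: fresh scan; Z[21]=0
i=22: fresh scan; Z[22]=2 scan→box=[22,24)
i=23: min(r-i=1, Z[1]=0)=0; Z[23]=0
i=24: fresh scan; Z[24]=0
i=25: fresh scan; Z[25]=0
i=26: fresh scan; Z[26]=1 scan→box=[26,27)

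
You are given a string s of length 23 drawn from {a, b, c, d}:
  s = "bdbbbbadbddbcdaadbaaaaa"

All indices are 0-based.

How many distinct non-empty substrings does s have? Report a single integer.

240

rank | idx | suffix
   0 |  22 | a
   1 |  21 | aa
   2 |  20 | aaa
   3 |  19 | aaaa
   4 |  18 | aaaaa
   5 |  14 | aadbaaaaa
   6 |  15 | adbaaaaa
   7 |   6 | adbddbcdaadbaaaaa
   8 |  17 | baaaaa
   9 |   5 | badbddbcdaadbaaaaa
  10 |   4 | bbadbddbcdaadbaaaaa
  11 |   3 | bbbadbddbcdaadbaaaaa
  12 |   2 | bbbbadbddbcdaadbaaaaa
  13 |  11 | bcdaadbaaaaa
  14 |   0 | bdbbbbadbddbcdaadbaaaaa
  15 |   8 | bddbcdaadbaaaaa
  16 |  12 | cdaadbaaaaa
  17 |  13 | daadbaaaaa
  18 |  16 | dbaaaaa
  19 |   1 | dbbbbadbddbcdaadbaaaaa
  20 |  10 | dbcdaadbaaaaa
  21 |   7 | dbddbcdaadbaaaaa
  22 |   9 | ddbcdaadbaaaaa

SA = [22, 21, 20, 19, 18, 14, 15, 6, 17, 5, 4, 3, 2, 11, 0, 8, 12, 13, 16, 1, 10, 7, 9]
i: (SA[i-1],SA[i]) lcp shared
  1: (22,21) 1 'a'
  2: (21,20) 2 'aa'
  3: (20,19) 3 'aaa'
  4: (19,18) 4 'aaaa'
  5: (18,14) 2 'aa'
  6: (14,15) 1 'a'
  7: (15,6) 3 'adb'
  8: (6,17) 0 ''
  9: (17,5) 2 'ba'
  10: (5,4) 1 'b'
  11: (4,3) 2 'bb'
  12: (3,2) 3 'bbb'
  13: (2,11) 1 'b'
  14: (11,0) 1 'b'
  15: (0,8) 2 'bd'
  16: (8,12) 0 ''
  17: (12,13) 0 ''
  18: (13,16) 1 'd'
  19: (16,1) 2 'db'
  20: (1,10) 2 'db'
  21: (10,7) 2 'db'
  22: (7,9) 1 'd'

n(n+1)/2 = 23·24/2 = 276
Σ LCP = 0 + 1 + 2 + 3 + 4 + 2 + 1 + 3 + 0 + 2 + 1 + 2 + 3 + 1 + 1 + 2 + 0 + 0 + 1 + 2 + 2 + 2 + 1 = 36
distinct = 276 − 36 = 240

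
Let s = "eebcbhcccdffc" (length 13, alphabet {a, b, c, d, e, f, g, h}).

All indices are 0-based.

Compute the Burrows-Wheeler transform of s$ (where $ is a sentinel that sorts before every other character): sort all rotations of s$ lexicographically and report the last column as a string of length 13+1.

cecfbhccce$fdb

rank  rotation        last
    0  $eebcbhcccdffc  c
    1  bcbhcccdffc$ee  e
    2  bhcccdffc$eebc  c
    3  c$eebcbhcccdff  f
    4  cbhcccdffc$eeb  b
    5  cccdffc$eebcbh  h
    6  ccdffc$eebcbhc  c
    7  cdffc$eebcbhcc  c
    8  dffc$eebcbhccc  c
    9  ebcbhcccdffc$e  e
   10  eebcbhcccdffc$  $
   11  fc$eebcbhcccdf  f
   12  ffc$eebcbhcccd  d
   13  hcccdffc$eebcb  b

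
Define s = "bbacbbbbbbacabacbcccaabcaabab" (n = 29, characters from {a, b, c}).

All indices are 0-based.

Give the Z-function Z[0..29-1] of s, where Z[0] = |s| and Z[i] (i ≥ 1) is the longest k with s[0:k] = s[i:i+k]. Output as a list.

[29, 1, 0, 0, 2, 2, 2, 2, 4, 1, 0, 0, 0, 1, 0, 0, 1, 0, 0, 0, 0, 0, 1, 0, 0, 0, 1, 0, 1]

Z[0]=29
i=1: i≥r, start 0; Z[1]=1 extend→box=[1,2)
i=2: i≥r, start 0; Z[2]=0
i=3: i≥r, start 0; Z[3]=0
i=4: i≥r, start 0; Z[4]=2 extend→box=[4,6)
i=5: min(r-i=1, Z[1]=1)=1; Z[5]=2 extend→box=[5,7)
i=6: min(r-i=1, Z[1]=1)=1; Z[6]=2 extend→box=[6,8)
i=7: min(r-i=1, Z[1]=1)=1; Z[7]=2 extend→box=[7,9)
i=8: min(r-i=1, Z[1]=1)=1; Z[8]=4 extend→box=[8,12)
i=9: min(r-i=3, Z[1]=1)=1; Z[9]=1
i=10: min(r-i=2, Z[2]=0)=0; Z[10]=0
i=11: min(r-i=1, Z[3]=0)=0; Z[11]=0
i=12: i≥r, start 0; Z[12]=0
i=13: i≥r, start 0; Z[13]=1 extend→box=[13,14)
i=14: i≥r, start 0; Z[14]=0
i=15: i≥r, start 0; Z[15]=0
i=16: i≥r, start 0; Z[16]=1 extend→box=[16,17)
i=17: i≥r, start 0; Z[17]=0
i=18: i≥r, start 0; Z[18]=0
i=19: i≥r, start 0; Z[19]=0
i=20: i≥r, start 0; Z[20]=0
i=21: i≥r, start 0; Z[21]=0
i=22: i≥r, start 0; Z[22]=1 extend→box=[22,23)
i=23: i≥r, start 0; Z[23]=0
i=24: i≥r, start 0; Z[24]=0
i=25: i≥r, start 0; Z[25]=0
i=26: i≥r, start 0; Z[26]=1 extend→box=[26,27)
i=27: i≥r, start 0; Z[27]=0
i=28: i≥r, start 0; Z[28]=1 extend→box=[28,29)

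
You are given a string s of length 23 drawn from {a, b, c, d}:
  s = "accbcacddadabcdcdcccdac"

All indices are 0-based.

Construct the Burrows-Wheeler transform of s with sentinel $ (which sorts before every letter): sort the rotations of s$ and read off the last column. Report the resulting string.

cdd$cdcaabcadccdbaacdccc

rank  rotation                  last
    0  $accbcacddadabcdcdcccdac  c
    1  abcdcdcccdac$accbcacddad  d
    2  ac$accbcacddadabcdcdcccd  d
    3  accbcacddadabcdcdcccdac$  $
    4  acddadabcdcdcccdac$accbc  c
    5  adabcdcdcccdac$accbcacdd  d
    6  bcacddadabcdcdcccdac$acc  c
    7  bcdcdcccdac$accbcacddada  a
    8  c$accbcacddadabcdcdcccda  a
    9  cacddadabcdcdcccdac$accb  b
   10  cbcacddadabcdcdcccdac$ac  c
   11  ccbcacddadabcdcdcccdac$a  a
   12  cccdac$accbcacddadabcdcd  d
   13  ccdac$accbcacddadabcdcdc  c
   14  cdac$accbcacddadabcdcdcc  c
   15  cdcccdac$accbcacddadabcd  d
   16  cdcdcccdac$accbcacddadab  b
   17  cddadabcdcdcccdac$accbca  a
   18  dabcdcdcccdac$accbcacdda  a
   19  dac$accbcacddadabcdcdccc  c
   20  dadabcdcdcccdac$accbcacd  d
   21  dcccdac$accbcacddadabcdc  c
   22  dcdcccdac$accbcacddadabc  c
   23  ddadabcdcdcccdac$accbcac  c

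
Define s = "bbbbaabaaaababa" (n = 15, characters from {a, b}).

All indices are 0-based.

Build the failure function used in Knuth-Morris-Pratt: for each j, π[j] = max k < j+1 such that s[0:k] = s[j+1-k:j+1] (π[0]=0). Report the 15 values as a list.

[0, 1, 2, 3, 0, 0, 1, 0, 0, 0, 0, 1, 0, 1, 0]

π[0] = 0
j=1 s[j]='b': π[1]=1 (border 'b')
j=2 s[j]='b': π[2]=2 (border 'bb')
j=3 s[j]='b': π[3]=3 (border 'bbb')
j=4 s[j]='a': k: 3→2→1→0; π[4]=0 (border '')
j=5 s[j]='a': π[5]=0 (border '')
j=6 s[j]='b': π[6]=1 (border 'b')
j=7 s[j]='a': k: 1→0; π[7]=0 (border '')
j=8 s[j]='a': π[8]=0 (border '')
j=9 s[j]='a': π[9]=0 (border '')
j=10 s[j]='a': π[10]=0 (border '')
j=11 s[j]='b': π[11]=1 (border 'b')
j=12 s[j]='a': k: 1→0; π[12]=0 (border '')
j=13 s[j]='b': π[13]=1 (border 'b')
j=14 s[j]='a': k: 1→0; π[14]=0 (border '')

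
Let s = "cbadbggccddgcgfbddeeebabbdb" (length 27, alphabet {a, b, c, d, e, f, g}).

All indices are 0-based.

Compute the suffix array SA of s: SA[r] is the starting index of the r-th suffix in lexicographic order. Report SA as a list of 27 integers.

[22, 2, 26, 21, 1, 23, 24, 15, 4, 0, 7, 8, 12, 25, 3, 16, 9, 17, 10, 20, 19, 18, 14, 6, 11, 13, 5]

rank | idx | suffix
   0 |  22 | abbdb
   1 |   2 | adbggccddgcgfbddeeebabbdb
   2 |  26 | b
   3 |  21 | babbdb
   4 |   1 | badbggccddgcgfbddeeebabbdb
   5 |  23 | bbdb
   6 |  24 | bdb
   7 |  15 | bddeeebabbdb
   8 |   4 | bggccddgcgfbddeeebabbdb
   9 |   0 | cbadbggccddgcgfbddeeebabbdb
  10 |   7 | ccddgcgfbddeeebabbdb
  11 |   8 | cddgcgfbddeeebabbdb
  12 |  12 | cgfbddeeebabbdb
  13 |  25 | db
  14 |   3 | dbggccddgcgfbddeeebabbdb
  15 |  16 | ddeeebabbdb
  16 |   9 | ddgcgfbddeeebabbdb
  17 |  17 | deeebabbdb
  18 |  10 | dgcgfbddeeebabbdb
  19 |  20 | ebabbdb
  20 |  19 | eebabbdb
  21 |  18 | eeebabbdb
  22 |  14 | fbddeeebabbdb
  23 |   6 | gccddgcgfbddeeebabbdb
  24 |  11 | gcgfbddeeebabbdb
  25 |  13 | gfbddeeebabbdb
  26 |   5 | ggccddgcgfbddeeebabbdb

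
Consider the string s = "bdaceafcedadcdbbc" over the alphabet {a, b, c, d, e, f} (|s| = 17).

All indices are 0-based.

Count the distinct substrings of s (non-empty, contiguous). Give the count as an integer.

rank→(start, suffix):
  0 → (2, 'aceafcedadcdbbc')
  1 → (10, 'adcdbbc')
  2 → (5, 'afcedadcdbbc')
  3 → (14, 'bbc')
  4 → (15, 'bc')
  5 → (0, 'bdaceafcedadcdbbc')
  6 → (16, 'c')
  7 → (12, 'cdbbc')
  8 → (3, 'ceafcedadcdbbc')
  9 → (7, 'cedadcdbbc')
  10 → (1, 'daceafcedadcdbbc')
  11 → (9, 'dadcdbbc')
  12 → (13, 'dbbc')
  13 → (11, 'dcdbbc')
  14 → (4, 'eafcedadcdbbc')
  15 → (8, 'edadcdbbc')
  16 → (6, 'fcedadcdbbc')

SA = [2, 10, 5, 14, 15, 0, 16, 12, 3, 7, 1, 9, 13, 11, 4, 8, 6]
[i] adj suffixes → lcp
  [1] 2/10 → 1 ('a')
  [2] 10/5 → 1 ('a')
  [3] 5/14 → 0 ('')
  [4] 14/15 → 1 ('b')
  [5] 15/0 → 1 ('b')
  [6] 0/16 → 0 ('')
  [7] 16/12 → 1 ('c')
  [8] 12/3 → 1 ('c')
  [9] 3/7 → 2 ('ce')
  [10] 7/1 → 0 ('')
  [11] 1/9 → 2 ('da')
  [12] 9/13 → 1 ('d')
  [13] 13/11 → 1 ('d')
  [14] 11/4 → 0 ('')
  [15] 4/8 → 1 ('e')
  [16] 8/6 → 0 ('')

n(n+1)/2 = 17·18/2 = 153
Σ LCP = 0 + 1 + 1 + 0 + 1 + 1 + 0 + 1 + 1 + 2 + 0 + 2 + 1 + 1 + 0 + 1 + 0 = 13
distinct = 153 − 13 = 140

140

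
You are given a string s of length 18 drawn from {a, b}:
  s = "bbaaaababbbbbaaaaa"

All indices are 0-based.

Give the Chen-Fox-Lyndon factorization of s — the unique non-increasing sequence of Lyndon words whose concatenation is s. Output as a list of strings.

emit factor 1: 'b' (i=0, period=1)
emit factor 2: 'b' (i=1, period=1)
emit factor 3: 'aaaababbbbb' (i=2, period=11)
emit factor 4: 'a' (i=13, period=1)
emit factor 5: 'a' (i=14, period=1)
emit factor 6: 'a' (i=15, period=1)
emit factor 7: 'a' (i=16, period=1)
emit factor 8: 'a' (i=17, period=1)

["b", "b", "aaaababbbbb", "a", "a", "a", "a", "a"]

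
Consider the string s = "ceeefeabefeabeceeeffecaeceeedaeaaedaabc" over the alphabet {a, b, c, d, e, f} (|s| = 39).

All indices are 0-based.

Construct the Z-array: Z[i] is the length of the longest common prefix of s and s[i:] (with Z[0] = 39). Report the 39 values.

Z[0]=39
i=1: outside box; Z[1]=0
i=2: outside box; Z[2]=0
i=3: outside box; Z[3]=0
i=4: outside box; Z[4]=0
i=5: outside box; Z[5]=0
i=6: outside box; Z[6]=0
i=7: outside box; Z[7]=0
i=8: outside box; Z[8]=0
i=9: outside box; Z[9]=0
i=10: outside box; Z[10]=0
i=11: outside box; Z[11]=0
i=12: outside box; Z[12]=0
i=13: outside box; Z[13]=0
i=14: outside box; Z[14]=5 scan→box=[14,19)
i=15: min(r-i=4, Z[1]=0)=0; Z[15]=0
i=16: min(r-i=3, Z[2]=0)=0; Z[16]=0
i=17: min(r-i=2, Z[3]=0)=0; Z[17]=0
i=18: min(r-i=1, Z[4]=0)=0; Z[18]=0
i=19: outside box; Z[19]=0
i=20: outside box; Z[20]=0
i=21: outside box; Z[21]=1 scan→box=[21,22)
i=22: outside box; Z[22]=0
i=23: outside box; Z[23]=0
i=24: outside box; Z[24]=4 scan→box=[24,28)
i=25: min(r-i=3, Z[1]=0)=0; Z[25]=0
i=26: min(r-i=2, Z[2]=0)=0; Z[26]=0
i=27: min(r-i=1, Z[3]=0)=0; Z[27]=0
i=28: outside box; Z[28]=0
i=29: outside box; Z[29]=0
i=30: outside box; Z[30]=0
i=31: outside box; Z[31]=0
i=32: outside box; Z[32]=0
i=33: outside box; Z[33]=0
i=34: outside box; Z[34]=0
i=35: outside box; Z[35]=0
i=36: outside box; Z[36]=0
i=37: outside box; Z[37]=0
i=38: outside box; Z[38]=1 scan→box=[38,39)

[39, 0, 0, 0, 0, 0, 0, 0, 0, 0, 0, 0, 0, 0, 5, 0, 0, 0, 0, 0, 0, 1, 0, 0, 4, 0, 0, 0, 0, 0, 0, 0, 0, 0, 0, 0, 0, 0, 1]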